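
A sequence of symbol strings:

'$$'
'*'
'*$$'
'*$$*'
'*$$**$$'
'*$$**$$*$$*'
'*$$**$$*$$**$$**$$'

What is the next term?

This is a Fibonacci-style word recurrence s(k) = s(k−1)·s(k−2): e.g. *·$$ = *$$.
The next term joins *$$**$$*$$**$$**$$ and *$$**$$*$$*.

*$$**$$*$$**$$**$$*$$**$$*$$*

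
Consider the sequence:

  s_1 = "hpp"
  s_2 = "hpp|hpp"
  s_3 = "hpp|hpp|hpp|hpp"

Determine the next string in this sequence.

Each string is two copies of the previous one joined by '|'.
One more doubling of hpp|hpp|hpp|hpp gives the answer.

hpp|hpp|hpp|hpp|hpp|hpp|hpp|hpp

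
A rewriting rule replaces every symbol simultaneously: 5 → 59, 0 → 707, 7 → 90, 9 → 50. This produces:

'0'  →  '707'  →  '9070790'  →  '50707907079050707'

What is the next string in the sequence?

59707907079050707907079050707597079070790

Replace each of the 17 characters of 50707907079050707 in place — 59 707 90 707 90 50 707 90 707 90 50 707 59 707 90 707 90 — and concatenate.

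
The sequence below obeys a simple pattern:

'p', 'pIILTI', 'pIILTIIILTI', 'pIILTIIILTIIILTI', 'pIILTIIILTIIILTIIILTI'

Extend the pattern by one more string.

pIILTIIILTIIILTIIILTIIILTI

The strings grow by a fixed suffix IILTI each time.
One more step from pIILTIIILTIIILTIIILTI gives the answer.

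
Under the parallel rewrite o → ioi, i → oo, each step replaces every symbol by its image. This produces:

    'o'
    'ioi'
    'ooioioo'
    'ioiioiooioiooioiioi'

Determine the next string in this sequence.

Applying the rule to each of the 19 symbols of ioiioiooioiooioiioi gives the pieces oo ioi oo oo ioi oo ioi ioi oo ioi oo ioi ioi oo ioi oo oo ioi oo, which concatenate to the answer.

ooioiooooioiooioiioiooioiooioiioiooioiooooioioo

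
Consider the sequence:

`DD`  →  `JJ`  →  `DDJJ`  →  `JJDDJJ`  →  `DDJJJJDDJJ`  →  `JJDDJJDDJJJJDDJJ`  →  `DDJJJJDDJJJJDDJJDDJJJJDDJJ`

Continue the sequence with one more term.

JJDDJJDDJJJJDDJJDDJJJJDDJJJJDDJJDDJJJJDDJJ

This is a Fibonacci-style word recurrence s(k) = s(k−2)·s(k−1): e.g. DD·JJ = DDJJ.
Continuing: JJDDJJDDJJJJDDJJ · DDJJJJDDJJJJDDJJDDJJJJDDJJ gives term 8.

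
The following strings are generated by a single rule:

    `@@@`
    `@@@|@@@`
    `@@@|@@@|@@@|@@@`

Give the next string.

s(k+1) = s(k)·|·s(k) — each term doubles the last with '|' between the halves.
One more doubling of @@@|@@@|@@@|@@@ gives the answer.

@@@|@@@|@@@|@@@|@@@|@@@|@@@|@@@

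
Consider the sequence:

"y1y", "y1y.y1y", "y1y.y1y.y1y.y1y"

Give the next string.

y1y.y1y.y1y.y1y.y1y.y1y.y1y.y1y

Each string is two copies of the previous one joined by '.'.
One more doubling of y1y.y1y.y1y.y1y gives the answer.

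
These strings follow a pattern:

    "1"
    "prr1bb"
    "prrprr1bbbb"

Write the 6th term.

s(k+1) = prr·s(k)·bb, so each term gains prr as a prefix and bb as a suffix.
From prrprr1bbbb, 3 further steps: prrprr1bbbb → prrprrprr1bbbbbb → prrprrprrprr1bbbbbbbb → (answer).

prrprrprrprrprr1bbbbbbbbbb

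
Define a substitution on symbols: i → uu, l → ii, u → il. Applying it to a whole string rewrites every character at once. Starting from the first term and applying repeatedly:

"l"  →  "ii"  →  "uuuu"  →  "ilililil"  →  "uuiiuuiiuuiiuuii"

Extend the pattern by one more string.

Rewriting the 16 symbols of uuiiuuiiuuiiuuii one by one yields il il uu uu il il uu uu il il uu uu il il uu uu; concatenated:

ililuuuuililuuuuililuuuuililuuuu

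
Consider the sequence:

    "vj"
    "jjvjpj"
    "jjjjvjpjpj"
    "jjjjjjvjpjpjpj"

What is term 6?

Every step adds jj to the front and pj to the end of the previous string.
From jjjjjjvjpjpjpj, 2 further steps: jjjjjjvjpjpjpj → jjjjjjjjvjpjpjpjpj → (answer).

jjjjjjjjjjvjpjpjpjpjpj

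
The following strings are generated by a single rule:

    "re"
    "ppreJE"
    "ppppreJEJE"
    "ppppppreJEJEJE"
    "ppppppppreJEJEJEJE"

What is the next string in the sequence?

s(k+1) = pp·s(k)·JE, so each term gains pp as a prefix and JE as a suffix.
Applying this once more to ppppppppreJEJEJEJE:

ppppppppppreJEJEJEJEJE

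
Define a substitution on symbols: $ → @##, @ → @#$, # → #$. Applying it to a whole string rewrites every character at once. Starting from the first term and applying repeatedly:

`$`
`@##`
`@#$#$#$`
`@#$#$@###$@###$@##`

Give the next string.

Applying the rule to each of the 18 symbols of @#$#$@###$@###$@## gives the pieces @#$ #$ @## #$ @## @#$ #$ #$ #$ @## @#$ #$ #$ #$ @## @#$ #$ #$, which concatenate to the answer.

@#$#$@###$@##@#$#$#$#$@##@#$#$#$#$@##@#$#$#$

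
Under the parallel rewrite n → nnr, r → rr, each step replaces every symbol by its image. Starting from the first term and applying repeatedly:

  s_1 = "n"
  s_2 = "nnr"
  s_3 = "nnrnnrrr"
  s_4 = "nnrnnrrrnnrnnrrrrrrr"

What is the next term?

nnrnnrrrnnrnnrrrrrrrnnrnnrrrnnrnnrrrrrrrrrrrrrrr

Applying the rule to each of the 20 symbols of nnrnnrrrnnrnnrrrrrrr gives the pieces nnr nnr rr nnr nnr rr rr rr nnr nnr rr nnr nnr rr rr rr rr rr rr rr, which concatenate to the answer.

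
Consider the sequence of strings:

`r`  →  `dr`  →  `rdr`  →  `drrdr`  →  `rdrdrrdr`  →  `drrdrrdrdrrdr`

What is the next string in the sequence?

rdrdrrdrdrrdrrdrdrrdr

Each term (from the third on) is the two preceding terms concatenated in order: term 3 = r·dr = rdr.
The next term joins rdrdrrdr and drrdrrdrdrrdr.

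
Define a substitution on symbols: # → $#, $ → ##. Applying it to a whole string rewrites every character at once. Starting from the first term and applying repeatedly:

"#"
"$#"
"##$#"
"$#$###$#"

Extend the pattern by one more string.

Expanding $#$###$#: $→##, #→$#, $→##, #→$#, #→$#, #→$#, $→##, #→$#. Concatenated: ## $# ## $# $# $# ## $#.

##$###$#$#$###$#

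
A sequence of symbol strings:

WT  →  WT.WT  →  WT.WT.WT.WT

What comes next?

s(k+1) = s(k)·.·s(k) — each term doubles the last with '.' between the halves.
One more doubling of WT.WT.WT.WT gives the answer.

WT.WT.WT.WT.WT.WT.WT.WT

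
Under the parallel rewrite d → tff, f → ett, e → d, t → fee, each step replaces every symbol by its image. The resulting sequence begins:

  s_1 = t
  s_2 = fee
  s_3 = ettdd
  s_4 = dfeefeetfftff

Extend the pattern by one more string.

Rewriting the 13 symbols of dfeefeetfftff one by one yields tff ett d d ett d d fee ett ett fee ett ett; concatenated:

tffettddettddfeeettettfeeettett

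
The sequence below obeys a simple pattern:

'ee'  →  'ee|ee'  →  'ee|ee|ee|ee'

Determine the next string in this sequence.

Each string is two copies of the previous one joined by '|'.
So the next term is two copies of ee|ee|ee|ee with '|' between the halves.

ee|ee|ee|ee|ee|ee|ee|ee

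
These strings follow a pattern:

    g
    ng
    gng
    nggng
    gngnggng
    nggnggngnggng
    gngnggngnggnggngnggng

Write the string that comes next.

nggnggngnggnggngnggngnggnggngnggng

Each term (from the third on) is the two preceding terms concatenated in order: term 3 = g·ng = gng.
So term 8 is nggnggngnggng·gngnggngnggnggngnggng.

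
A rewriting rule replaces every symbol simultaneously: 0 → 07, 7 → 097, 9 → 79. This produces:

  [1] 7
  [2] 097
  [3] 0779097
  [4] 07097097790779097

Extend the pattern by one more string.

Applying the rule to each of the 17 symbols of 07097097790779097 gives the pieces 07 097 07 79 097 07 79 097 097 79 07 097 097 79 07 79 097, which concatenate to the answer.

07097077909707790970977907097097790779097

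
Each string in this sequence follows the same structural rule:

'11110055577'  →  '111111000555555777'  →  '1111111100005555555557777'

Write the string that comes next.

11111111110000055555555555577777

The n-th term is 2n+2 1's then n+1 0's then 3n 5's then n+1 7's (n = 1, 2, …).
For the next term, n = 4, so the run lengths are 10, 5, 12, 5.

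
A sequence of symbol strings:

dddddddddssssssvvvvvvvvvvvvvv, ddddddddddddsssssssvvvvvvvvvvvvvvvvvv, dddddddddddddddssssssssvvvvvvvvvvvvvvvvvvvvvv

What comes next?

ddddddddddddddddddsssssssssvvvvvvvvvvvvvvvvvvvvvvvvvv

Reading off run lengths: d runs 9, 12, 15; s runs 6, 7, 8; v runs 14, 18, 22 — each is linear in n, where the shown terms are n = 3, 4, 5.
Setting n = 6 gives 18, 9, 26 characters in each block.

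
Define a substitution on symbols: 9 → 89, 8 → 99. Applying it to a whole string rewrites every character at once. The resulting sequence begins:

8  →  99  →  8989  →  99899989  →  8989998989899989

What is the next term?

φ(8989998989899989) expands symbol-by-symbol to 99 89 99 89 89 89 99 89 99 89 99 89 89 89 99 89; joining the 16 pieces gives the next term.

99899989898999899989998989899989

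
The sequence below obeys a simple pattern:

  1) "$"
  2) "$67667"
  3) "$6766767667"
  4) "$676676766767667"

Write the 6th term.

$6766767667676676766767667

The strings grow by a fixed suffix 67667 each time.
From $676676766767667, 2 further steps: $676676766767667 → $67667676676766767667 → (answer).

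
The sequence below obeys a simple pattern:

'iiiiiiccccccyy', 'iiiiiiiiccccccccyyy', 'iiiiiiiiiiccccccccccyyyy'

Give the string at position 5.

iiiiiiiiiiiiiiccccccccccccccyyyyyy

Reading off run lengths: i runs 6, 8, 10; c runs 6, 8, 10; y runs 2, 3, 4 — each is linear in n, where the shown terms are n = 2, 3, 4.
Setting n = 6 gives 14, 14, 6 characters in each block.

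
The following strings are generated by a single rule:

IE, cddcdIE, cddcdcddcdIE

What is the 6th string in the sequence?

Each term is the previous one with cddcd prepended.
From cddcdcddcdIE, 3 further steps: cddcdcddcdIE → cddcdcddcdcddcdIE → cddcdcddcdcddcdcddcdIE → (answer).

cddcdcddcdcddcdcddcdcddcdIE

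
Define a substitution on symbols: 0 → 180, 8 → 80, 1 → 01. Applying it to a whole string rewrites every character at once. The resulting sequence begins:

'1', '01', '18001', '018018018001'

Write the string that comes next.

Expanding 018018018001: 0→180, 1→01, 8→80, 0→180, 1→01, 8→80, 0→180, 1→01, 8→80, 0→180, 0→180, 1→01. Concatenated: 180 01 80 180 01 80 180 01 80 180 180 01.

18001801800180180018018018001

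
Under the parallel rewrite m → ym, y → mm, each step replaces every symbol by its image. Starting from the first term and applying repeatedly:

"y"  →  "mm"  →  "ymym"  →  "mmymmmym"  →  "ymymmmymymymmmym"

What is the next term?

Rewriting the 16 symbols of ymymmmymymymmmym one by one yields mm ym mm ym ym ym mm ym mm ym mm ym ym ym mm ym; concatenated:

mmymmmymymymmmymmmymmmymymymmmym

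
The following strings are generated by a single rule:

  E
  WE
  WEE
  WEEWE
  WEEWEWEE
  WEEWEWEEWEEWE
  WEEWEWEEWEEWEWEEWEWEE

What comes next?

WEEWEWEEWEEWEWEEWEWEEWEEWEWEEWEEWE

This is a Fibonacci-style word recurrence s(k) = s(k−1)·s(k−2): e.g. WE·E = WEE.
The next term joins WEEWEWEEWEEWEWEEWEWEE and WEEWEWEEWEEWE.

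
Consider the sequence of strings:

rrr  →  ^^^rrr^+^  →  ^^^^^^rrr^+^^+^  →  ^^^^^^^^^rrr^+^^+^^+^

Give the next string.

s(k+1) = ^^^·s(k)·^+^, so each term gains ^^^ as a prefix and ^+^ as a suffix.
Applying this once more to ^^^^^^^^^rrr^+^^+^^+^:

^^^^^^^^^^^^rrr^+^^+^^+^^+^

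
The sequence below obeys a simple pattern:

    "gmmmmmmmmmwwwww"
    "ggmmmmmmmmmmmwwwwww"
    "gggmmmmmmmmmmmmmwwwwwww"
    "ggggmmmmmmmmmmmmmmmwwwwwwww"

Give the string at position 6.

ggggggmmmmmmmmmmmmmmmmmmmwwwwwwwwww

Term n consists of n-2 g's, followed by 2n+3 m's, followed by n+2 w's, where the shown terms are n = 3, 4, 5, 6.
At n = 8 the blocks have lengths 6, 19, 10.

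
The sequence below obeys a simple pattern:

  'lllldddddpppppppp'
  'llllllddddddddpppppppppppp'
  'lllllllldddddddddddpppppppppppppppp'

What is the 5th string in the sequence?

Reading off run lengths: l runs 4, 6, 8; d runs 5, 8, 11; p runs 8, 12, 16 — each is linear in n, where the shown terms are n = 2, 3, 4.
Setting n = 6 gives 12, 17, 24 characters in each block.

lllllllllllldddddddddddddddddpppppppppppppppppppppppp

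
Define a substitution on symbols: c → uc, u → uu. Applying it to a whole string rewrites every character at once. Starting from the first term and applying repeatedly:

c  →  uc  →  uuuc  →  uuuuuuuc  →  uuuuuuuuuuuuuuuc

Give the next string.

Rewriting the 16 symbols of uuuuuuuuuuuuuuuc one by one yields uu uu uu uu uu uu uu uu uu uu uu uu uu uu uu uc; concatenated:

uuuuuuuuuuuuuuuuuuuuuuuuuuuuuuuc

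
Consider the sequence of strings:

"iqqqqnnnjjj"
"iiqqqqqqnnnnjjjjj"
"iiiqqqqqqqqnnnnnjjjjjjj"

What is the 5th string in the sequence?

iiiiiqqqqqqqqqqqqnnnnnnnjjjjjjjjjjj

Reading off run lengths: i runs 1, 2, 3; q runs 4, 6, 8; n runs 3, 4, 5; j runs 3, 5, 7 — each is linear in n, where the shown terms are n = 2, 3, 4.
Setting n = 6 gives 5, 12, 7, 11 characters in each block.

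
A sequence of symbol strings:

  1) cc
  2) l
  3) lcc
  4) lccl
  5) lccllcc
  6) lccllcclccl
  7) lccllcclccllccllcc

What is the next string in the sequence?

Each term (from the third on) is the previous term followed by the one before it: term 3 = l·cc = lcc.
The next term joins lccllcclccllccllcc and lccllcclccl.

lccllcclccllccllcclccllcclccl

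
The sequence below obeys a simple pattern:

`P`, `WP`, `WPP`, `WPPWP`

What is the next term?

WPPWPWPP

This is a Fibonacci-style word recurrence s(k) = s(k−1)·s(k−2): e.g. WP·P = WPP.
The next term joins WPPWP and WPP.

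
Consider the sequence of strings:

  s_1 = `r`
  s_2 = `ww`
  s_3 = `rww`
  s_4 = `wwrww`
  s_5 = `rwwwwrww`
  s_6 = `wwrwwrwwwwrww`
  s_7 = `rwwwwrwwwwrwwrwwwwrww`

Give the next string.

This is a Fibonacci-style word recurrence s(k) = s(k−2)·s(k−1): e.g. r·ww = rww.
So term 8 is wwrwwrwwwwrww·rwwwwrwwwwrwwrwwwwrww.

wwrwwrwwwwrwwrwwwwrwwwwrwwrwwwwrww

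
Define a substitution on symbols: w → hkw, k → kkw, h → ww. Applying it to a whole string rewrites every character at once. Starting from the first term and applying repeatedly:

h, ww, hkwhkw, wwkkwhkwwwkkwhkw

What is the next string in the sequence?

φ(wwkkwhkwwwkkwhkw) expands symbol-by-symbol to hkw hkw kkw kkw hkw ww kkw hkw hkw hkw kkw kkw hkw ww kkw hkw; joining the 16 pieces gives the next term.

hkwhkwkkwkkwhkwwwkkwhkwhkwhkwkkwkkwhkwwwkkwhkw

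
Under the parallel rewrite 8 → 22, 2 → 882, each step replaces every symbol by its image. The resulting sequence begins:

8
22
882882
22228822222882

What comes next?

Applying the rule to each of the 14 symbols of 22228822222882 gives the pieces 882 882 882 882 22 22 882 882 882 882 882 22 22 882, which concatenate to the answer.

88288288288222228828828828828822222882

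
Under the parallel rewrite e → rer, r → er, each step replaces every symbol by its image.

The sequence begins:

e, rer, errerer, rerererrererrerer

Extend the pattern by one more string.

Rewriting the 17 symbols of rerererrererrerer one by one yields er rer er rer er rer er er rer er rer er er rer er rer er; concatenated:

errererrererrerererrererrerererrererrerer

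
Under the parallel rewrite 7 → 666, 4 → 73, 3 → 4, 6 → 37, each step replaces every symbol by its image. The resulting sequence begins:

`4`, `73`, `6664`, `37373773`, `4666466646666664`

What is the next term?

φ(4666466646666664) expands symbol-by-symbol to 73 37 37 37 73 37 37 37 73 37 37 37 37 37 37 73; joining the 16 pieces gives the next term.

73373737733737377337373737373773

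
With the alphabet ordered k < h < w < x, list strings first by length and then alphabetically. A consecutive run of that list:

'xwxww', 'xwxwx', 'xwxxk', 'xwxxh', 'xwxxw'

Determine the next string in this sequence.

Treat xwxxw as a base-4 numeral over the given alphabet and add one, carrying through any trailing x's.

xwxxx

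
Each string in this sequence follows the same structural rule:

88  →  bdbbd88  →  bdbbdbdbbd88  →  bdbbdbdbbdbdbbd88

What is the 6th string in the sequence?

bdbbdbdbbdbdbbdbdbbdbdbbd88

Every step adds bdbbd at the front: s(k+1) = bdbbd·s(k).
From bdbbdbdbbdbdbbd88, 2 further steps: bdbbdbdbbdbdbbd88 → bdbbdbdbbdbdbbdbdbbd88 → (answer).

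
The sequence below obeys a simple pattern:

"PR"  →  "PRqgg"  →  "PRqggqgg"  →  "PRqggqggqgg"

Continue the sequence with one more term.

Every step adds qgg to the end: s(k+1) = s(k)·qgg.
Applying this once more to PRqggqggqgg:

PRqggqggqggqgg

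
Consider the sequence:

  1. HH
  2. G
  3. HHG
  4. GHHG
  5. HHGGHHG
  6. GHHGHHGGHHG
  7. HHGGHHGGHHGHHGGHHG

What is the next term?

From term 3 onward, concatenate the second-to-last term with the last: HH·G = HHG, G·HHG = GHHG, …
So term 8 is GHHGHHGGHHG·HHGGHHGGHHGHHGGHHG.

GHHGHHGGHHGHHGGHHGGHHGHHGGHHG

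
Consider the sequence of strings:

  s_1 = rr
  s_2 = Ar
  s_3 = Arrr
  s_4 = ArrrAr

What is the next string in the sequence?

Each term (from the third on) is the previous term followed by the one before it: term 3 = Ar·rr = Arrr.
The next term joins ArrrAr and Arrr.

ArrrArArrr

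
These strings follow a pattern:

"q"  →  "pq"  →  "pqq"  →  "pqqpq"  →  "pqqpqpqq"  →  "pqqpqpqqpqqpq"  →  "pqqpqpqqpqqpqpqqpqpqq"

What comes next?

pqqpqpqqpqqpqpqqpqpqqpqqpqpqqpqqpq

This is a Fibonacci-style word recurrence s(k) = s(k−1)·s(k−2): e.g. pq·q = pqq.
The next term joins pqqpqpqqpqqpqpqqpqpqq and pqqpqpqqpqqpq.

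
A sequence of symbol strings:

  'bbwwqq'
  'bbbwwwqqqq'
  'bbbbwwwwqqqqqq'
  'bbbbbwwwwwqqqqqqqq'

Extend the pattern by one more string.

bbbbbbwwwwwwqqqqqqqqqq

Each string has the form b^{n+1} w^{n+1} q^{2n} (n = 1, 2, …).
Setting n = 5 gives 6, 6, 10 characters in each block.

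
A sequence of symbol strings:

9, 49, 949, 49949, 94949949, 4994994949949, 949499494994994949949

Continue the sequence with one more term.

4994994949949949499494994994949949

Each term (from the third on) is the two preceding terms concatenated in order: term 3 = 9·49 = 949.
Continuing: 4994994949949 · 949499494994994949949 gives term 8.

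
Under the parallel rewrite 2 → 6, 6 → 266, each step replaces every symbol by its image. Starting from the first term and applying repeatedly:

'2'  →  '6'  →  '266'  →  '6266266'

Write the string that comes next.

Expanding 6266266: 6→266, 2→6, 6→266, 6→266, 2→6, 6→266, 6→266. Concatenated: 266 6 266 266 6 266 266.

26662662666266266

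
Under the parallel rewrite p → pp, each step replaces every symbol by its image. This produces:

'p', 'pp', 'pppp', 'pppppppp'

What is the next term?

Rewriting each symbol of pppppppp: p→pp, p→pp, p→pp, p→pp, p→pp, p→pp, p→pp, p→pp, which concatenates to pp pp pp pp pp pp pp pp.

pppppppppppppppp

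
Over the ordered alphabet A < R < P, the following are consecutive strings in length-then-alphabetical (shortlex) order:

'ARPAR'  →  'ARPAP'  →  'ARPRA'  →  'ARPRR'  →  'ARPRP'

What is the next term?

Find the rightmost character of ARPRP below P, bump it to the next letter, and reset everything to its right to A.

ARPPA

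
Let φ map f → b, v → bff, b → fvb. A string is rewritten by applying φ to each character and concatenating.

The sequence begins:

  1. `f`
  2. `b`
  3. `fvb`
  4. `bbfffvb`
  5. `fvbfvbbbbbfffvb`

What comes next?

Replace each of the 15 characters of fvbfvbbbbbfffvb in place — b bff fvb b bff fvb fvb fvb fvb fvb b b b bff fvb — and concatenate.

bbfffvbbbfffvbfvbfvbfvbfvbbbbbfffvb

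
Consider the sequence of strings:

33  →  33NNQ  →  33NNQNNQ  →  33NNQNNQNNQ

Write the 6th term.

33NNQNNQNNQNNQNNQ

Every step adds NNQ to the end: s(k+1) = s(k)·NNQ.
From 33NNQNNQNNQ, 2 further steps: 33NNQNNQNNQ → 33NNQNNQNNQNNQ → (answer).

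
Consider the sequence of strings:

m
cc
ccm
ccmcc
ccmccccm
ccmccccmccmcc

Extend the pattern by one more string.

From term 3 onward, concatenate the last term with the second-to-last: cc·m = ccm, ccm·cc = ccmcc, …
Continuing: ccmccccmccmcc · ccmccccm gives term 7.

ccmccccmccmccccmccccm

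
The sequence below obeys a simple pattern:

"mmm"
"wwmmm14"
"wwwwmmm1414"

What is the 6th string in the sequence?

Every step adds ww to the front and 14 to the end of the previous string.
From wwwwmmm1414, 3 further steps: wwwwmmm1414 → wwwwwwmmm141414 → wwwwwwwwmmm14141414 → (answer).

wwwwwwwwwwmmm1414141414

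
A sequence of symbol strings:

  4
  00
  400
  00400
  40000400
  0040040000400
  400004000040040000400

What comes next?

0040040000400400004000040040000400

Each term (from the third on) is the two preceding terms concatenated in order: term 3 = 4·00 = 400.
The next term joins 0040040000400 and 400004000040040000400.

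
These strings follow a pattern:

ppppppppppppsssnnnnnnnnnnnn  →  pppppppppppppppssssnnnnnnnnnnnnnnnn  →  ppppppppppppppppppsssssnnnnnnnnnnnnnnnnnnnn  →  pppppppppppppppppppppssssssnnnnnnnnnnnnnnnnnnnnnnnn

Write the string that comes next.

Term n consists of 3n+3 p's, followed by n s's, followed by 4n n's, where the shown terms are n = 3, 4, 5, 6.
At n = 7 the blocks have lengths 24, 7, 28.

ppppppppppppppppppppppppsssssssnnnnnnnnnnnnnnnnnnnnnnnnnnnn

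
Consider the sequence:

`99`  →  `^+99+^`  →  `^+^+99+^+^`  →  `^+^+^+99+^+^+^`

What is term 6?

^+^+^+^+^+99+^+^+^+^+^

Every step adds ^+ to the front and +^ to the end of the previous string.
From ^+^+^+99+^+^+^, 2 further steps: ^+^+^+99+^+^+^ → ^+^+^+^+99+^+^+^+^ → (answer).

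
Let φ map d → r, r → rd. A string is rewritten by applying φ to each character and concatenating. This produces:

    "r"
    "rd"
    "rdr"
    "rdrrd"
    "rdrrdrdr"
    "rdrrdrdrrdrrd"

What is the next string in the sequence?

Replace each of the 13 characters of rdrrdrdrrdrrd in place — rd r rd rd r rd r rd rd r rd rd r — and concatenate.

rdrrdrdrrdrrdrdrrdrdr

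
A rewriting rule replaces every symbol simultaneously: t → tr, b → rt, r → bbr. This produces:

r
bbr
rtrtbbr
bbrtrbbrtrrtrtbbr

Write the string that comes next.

rtrtbbrtrbbrrtrtbbrtrbbrbbrtrbbrtrrtrtbbr

Replace each of the 17 characters of bbrtrbbrtrrtrtbbr in place — rt rt bbr tr bbr rt rt bbr tr bbr bbr tr bbr tr rt rt bbr — and concatenate.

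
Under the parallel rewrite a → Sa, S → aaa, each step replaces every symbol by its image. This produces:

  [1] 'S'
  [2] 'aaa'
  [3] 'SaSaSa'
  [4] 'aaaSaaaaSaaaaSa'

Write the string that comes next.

φ(aaaSaaaaSaaaaSa) expands symbol-by-symbol to Sa Sa Sa aaa Sa Sa Sa Sa aaa Sa Sa Sa Sa aaa Sa; joining the 15 pieces gives the next term.

SaSaSaaaaSaSaSaSaaaaSaSaSaSaaaaSa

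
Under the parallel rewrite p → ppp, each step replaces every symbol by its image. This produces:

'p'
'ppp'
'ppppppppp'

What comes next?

Rewriting each symbol of ppppppppp: p→ppp, p→ppp, p→ppp, p→ppp, p→ppp, p→ppp, p→ppp, p→ppp, p→ppp, which concatenates to ppp ppp ppp ppp ppp ppp ppp ppp ppp.

ppppppppppppppppppppppppppp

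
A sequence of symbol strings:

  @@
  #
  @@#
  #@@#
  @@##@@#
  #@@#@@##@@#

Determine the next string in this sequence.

Each term (from the third on) is the two preceding terms concatenated in order: term 3 = @@·# = @@#.
The next term joins @@##@@# and #@@#@@##@@#.

@@##@@##@@#@@##@@#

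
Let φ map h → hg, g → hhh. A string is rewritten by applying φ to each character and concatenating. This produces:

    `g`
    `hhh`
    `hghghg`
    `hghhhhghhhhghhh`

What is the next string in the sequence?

Rewriting the 15 symbols of hghhhhghhhhghhh one by one yields hg hhh hg hg hg hg hhh hg hg hg hg hhh hg hg hg; concatenated:

hghhhhghghghghhhhghghghghhhhghghg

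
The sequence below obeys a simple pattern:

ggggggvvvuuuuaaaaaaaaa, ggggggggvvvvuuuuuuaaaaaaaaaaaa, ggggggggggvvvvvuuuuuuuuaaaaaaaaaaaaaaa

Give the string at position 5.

ggggggggggggggvvvvvvvuuuuuuuuuuuuaaaaaaaaaaaaaaaaaaaaa

Term n consists of 2n+2 g's, followed by n+1 v's, followed by 2n u's, followed by 3n+3 a's, where the shown terms are n = 2, 3, 4.
Setting n = 6 gives 14, 7, 12, 21 characters in each block.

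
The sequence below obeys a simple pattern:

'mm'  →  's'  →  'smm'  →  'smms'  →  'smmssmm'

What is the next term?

smmssmmsmms

From term 3 onward, concatenate the last term with the second-to-last: s·mm = smm, smm·s = smms, …
Continuing: smmssmm · smms gives term 6.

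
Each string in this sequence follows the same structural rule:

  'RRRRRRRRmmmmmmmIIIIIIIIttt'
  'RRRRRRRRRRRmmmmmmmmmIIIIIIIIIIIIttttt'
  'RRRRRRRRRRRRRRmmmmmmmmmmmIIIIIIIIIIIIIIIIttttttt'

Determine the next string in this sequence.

RRRRRRRRRRRRRRRRRmmmmmmmmmmmmmIIIIIIIIIIIIIIIIIIIIttttttttt

Reading off run lengths: R runs 8, 11, 14; m runs 7, 9, 11; I runs 8, 12, 16; t runs 3, 5, 7 — each is linear in n, where the shown terms are n = 2, 3, 4.
Setting n = 5 gives 17, 13, 20, 9 characters in each block.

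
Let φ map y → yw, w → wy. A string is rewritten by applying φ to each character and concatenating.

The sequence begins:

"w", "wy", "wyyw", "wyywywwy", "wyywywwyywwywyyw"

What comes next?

φ(wyywywwyywwywyyw) expands symbol-by-symbol to wy yw yw wy yw wy wy yw yw wy wy yw wy yw yw wy; joining the 16 pieces gives the next term.

wyywywwyywwywyywywwywyywwyywywwy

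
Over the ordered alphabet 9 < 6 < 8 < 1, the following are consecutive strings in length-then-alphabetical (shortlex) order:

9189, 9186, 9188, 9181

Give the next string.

The successor of 9181 increments the rightmost position that isn't already 1 and resets every position after it to 9.

9119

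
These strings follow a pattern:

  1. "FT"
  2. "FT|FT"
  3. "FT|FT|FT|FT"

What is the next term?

Every step duplicates the string with '|' between the halves.
So the next term is two copies of FT|FT|FT|FT with '|' between the halves.

FT|FT|FT|FT|FT|FT|FT|FT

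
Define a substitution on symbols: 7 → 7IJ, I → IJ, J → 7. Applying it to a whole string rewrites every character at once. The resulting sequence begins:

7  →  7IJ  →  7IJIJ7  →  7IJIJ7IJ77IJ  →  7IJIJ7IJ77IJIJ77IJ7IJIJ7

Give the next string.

7IJIJ7IJ77IJIJ77IJ7IJIJ7IJ77IJ7IJIJ77IJIJ7IJ77IJ

Applying the rule to each of the 24 symbols of 7IJIJ7IJ77IJIJ77IJ7IJIJ7 gives the pieces 7IJ IJ 7 IJ 7 7IJ IJ 7 7IJ 7IJ IJ 7 IJ 7 7IJ 7IJ IJ 7 7IJ IJ 7 IJ 7 7IJ, which concatenate to the answer.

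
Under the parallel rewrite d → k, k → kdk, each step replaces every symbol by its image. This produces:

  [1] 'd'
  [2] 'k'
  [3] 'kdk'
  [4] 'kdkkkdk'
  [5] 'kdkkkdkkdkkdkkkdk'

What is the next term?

φ(kdkkkdkkdkkdkkkdk) expands symbol-by-symbol to kdk k kdk kdk kdk k kdk kdk k kdk kdk k kdk kdk kdk k kdk; joining the 17 pieces gives the next term.

kdkkkdkkdkkdkkkdkkdkkkdkkdkkkdkkdkkdkkkdk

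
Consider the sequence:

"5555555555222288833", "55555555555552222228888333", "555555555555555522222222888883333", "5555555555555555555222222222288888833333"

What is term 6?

Each string has the form 5^{3n+1} 2^{2n-2} 8^{n} 3^{n-1}, where the shown terms are n = 3, 4, 5, 6.
Setting n = 8 gives 25, 14, 8, 7 characters in each block.

555555555555555555555555522222222222222888888883333333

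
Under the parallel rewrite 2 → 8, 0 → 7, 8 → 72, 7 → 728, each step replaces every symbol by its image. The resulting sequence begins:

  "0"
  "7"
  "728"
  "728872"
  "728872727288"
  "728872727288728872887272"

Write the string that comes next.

Rewriting the 24 symbols of 728872727288728872887272 one by one yields 728 8 72 72 728 8 728 8 728 8 72 72 728 8 72 72 728 8 72 72 728 8 728 8; concatenated:

728872727288728872887272728872727288727272887288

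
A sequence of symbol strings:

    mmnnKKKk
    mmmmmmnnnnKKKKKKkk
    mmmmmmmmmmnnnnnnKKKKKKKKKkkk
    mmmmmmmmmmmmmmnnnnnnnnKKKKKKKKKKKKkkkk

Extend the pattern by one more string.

mmmmmmmmmmmmmmmmmmnnnnnnnnnnKKKKKKKKKKKKKKKkkkkk

The n-th term is 4n-2 m's then 2n n's then 3n K's then n k's (n = 1, 2, …).
For the next term, n = 5, so the run lengths are 18, 10, 15, 5.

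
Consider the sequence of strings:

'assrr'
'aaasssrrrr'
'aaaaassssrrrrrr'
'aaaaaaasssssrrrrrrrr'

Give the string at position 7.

aaaaaaaaaaaaassssssssrrrrrrrrrrrrrr

Term n consists of 2n-1 a's, followed by n+1 s's, followed by 2n r's (n = 1, 2, …).
For term 7, n = 7, so the run lengths are 13, 8, 14.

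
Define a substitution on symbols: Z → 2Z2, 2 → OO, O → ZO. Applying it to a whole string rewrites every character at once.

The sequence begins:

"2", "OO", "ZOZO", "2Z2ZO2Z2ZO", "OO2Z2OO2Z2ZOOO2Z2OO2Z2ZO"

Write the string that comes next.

Replace each of the 24 characters of OO2Z2OO2Z2ZOOO2Z2OO2Z2ZO in place — ZO ZO OO 2Z2 OO ZO ZO OO 2Z2 OO 2Z2 ZO ZO ZO OO 2Z2 OO ZO ZO OO 2Z2 OO 2Z2 ZO — and concatenate.

ZOZOOO2Z2OOZOZOOO2Z2OO2Z2ZOZOZOOO2Z2OOZOZOOO2Z2OO2Z2ZO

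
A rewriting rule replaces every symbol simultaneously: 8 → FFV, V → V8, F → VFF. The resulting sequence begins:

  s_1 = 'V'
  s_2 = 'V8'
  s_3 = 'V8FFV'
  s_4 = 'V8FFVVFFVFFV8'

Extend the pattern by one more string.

V8FFVVFFVFFV8V8VFFVFFV8VFFVFFV8FFV

Applying the rule to each of the 13 symbols of V8FFVVFFVFFV8 gives the pieces V8 FFV VFF VFF V8 V8 VFF VFF V8 VFF VFF V8 FFV, which concatenate to the answer.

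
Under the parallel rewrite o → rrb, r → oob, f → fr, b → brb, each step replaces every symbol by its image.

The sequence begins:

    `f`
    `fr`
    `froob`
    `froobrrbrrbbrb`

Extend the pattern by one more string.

Rewriting the 14 symbols of froobrrbrrbbrb one by one yields fr oob rrb rrb brb oob oob brb oob oob brb brb oob brb; concatenated:

froobrrbrrbbrbooboobbrbooboobbrbbrboobbrb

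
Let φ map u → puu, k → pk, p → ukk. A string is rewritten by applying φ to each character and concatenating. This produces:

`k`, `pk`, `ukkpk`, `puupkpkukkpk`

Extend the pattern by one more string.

ukkpuupuuukkpkukkpkpuupkpkukkpk

Apply φ to puupkpkukkpk symbol by symbol: p→ukk, u→puu, u→puu, p→ukk, k→pk, p→ukk, k→pk, u→puu, k→pk, k→pk, p→ukk, k→pk; joined: ukk puu puu ukk pk ukk pk puu pk pk ukk pk.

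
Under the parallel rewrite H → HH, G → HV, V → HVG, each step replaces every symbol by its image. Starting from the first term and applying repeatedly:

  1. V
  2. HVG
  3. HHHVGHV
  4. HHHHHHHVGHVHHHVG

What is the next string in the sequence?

HHHHHHHHHHHHHHHVGHVHHHVGHHHHHHHVGHV

φ(HHHHHHHVGHVHHHVG) expands symbol-by-symbol to HH HH HH HH HH HH HH HVG HV HH HVG HH HH HH HVG HV; joining the 16 pieces gives the next term.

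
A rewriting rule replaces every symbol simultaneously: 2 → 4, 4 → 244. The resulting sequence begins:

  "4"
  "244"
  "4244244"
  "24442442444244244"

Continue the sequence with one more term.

Rewriting the 17 symbols of 24442442444244244 one by one yields 4 244 244 244 4 244 244 4 244 244 244 4 244 244 4 244 244; concatenated:

42442442444244244424424424442442444244244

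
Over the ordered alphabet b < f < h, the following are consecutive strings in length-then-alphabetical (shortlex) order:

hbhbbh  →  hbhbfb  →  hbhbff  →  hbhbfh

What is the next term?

The successor of hbhbfh increments the rightmost position that isn't already h and resets every position after it to b.

hbhbhb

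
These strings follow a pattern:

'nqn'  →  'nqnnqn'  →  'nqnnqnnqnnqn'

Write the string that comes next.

nqnnqnnqnnqnnqnnqnnqnnqn

Each string is two copies of the previous one concatenated.
So the next term is two copies of nqnnqnnqnnqn.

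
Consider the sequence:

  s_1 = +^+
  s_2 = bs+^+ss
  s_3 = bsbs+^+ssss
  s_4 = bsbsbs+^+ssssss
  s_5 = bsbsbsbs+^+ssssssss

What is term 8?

bsbsbsbsbsbsbs+^+ssssssssssssss

s(k+1) = bs·s(k)·ss, so each term gains bs as a prefix and ss as a suffix.
From bsbsbsbs+^+ssssssss, 3 further steps: bsbsbsbs+^+ssssssss → bsbsbsbsbs+^+ssssssssss → bsbsbsbsbsbs+^+ssssssssssss → (answer).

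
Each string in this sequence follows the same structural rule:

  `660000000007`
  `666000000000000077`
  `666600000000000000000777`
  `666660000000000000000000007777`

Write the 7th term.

Each string has the form 6^{n} 0^{4n+1} 7^{n-1}, where the shown terms are n = 2, 3, 4, 5.
For term 7, n = 8, so the run lengths are 8, 33, 7.

666666660000000000000000000000000000000007777777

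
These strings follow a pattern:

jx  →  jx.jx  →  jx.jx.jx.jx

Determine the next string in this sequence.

Every step duplicates the string with '.' between the halves.
So the next term is two copies of jx.jx.jx.jx with '.' between the halves.

jx.jx.jx.jx.jx.jx.jx.jx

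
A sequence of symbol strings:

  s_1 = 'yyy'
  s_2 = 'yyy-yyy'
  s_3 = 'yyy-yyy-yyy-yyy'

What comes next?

yyy-yyy-yyy-yyy-yyy-yyy-yyy-yyy

Each string is two copies of the previous one joined by '-'.
So the next term is two copies of yyy-yyy-yyy-yyy with '-' between the halves.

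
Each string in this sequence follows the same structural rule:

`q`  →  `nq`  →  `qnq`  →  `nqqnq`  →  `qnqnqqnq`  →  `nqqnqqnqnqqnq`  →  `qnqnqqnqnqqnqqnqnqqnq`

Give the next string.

Each term (from the third on) is the two preceding terms concatenated in order: term 3 = q·nq = qnq.
The next term joins nqqnqqnqnqqnq and qnqnqqnqnqqnqqnqnqqnq.

nqqnqqnqnqqnqqnqnqqnqnqqnqqnqnqqnq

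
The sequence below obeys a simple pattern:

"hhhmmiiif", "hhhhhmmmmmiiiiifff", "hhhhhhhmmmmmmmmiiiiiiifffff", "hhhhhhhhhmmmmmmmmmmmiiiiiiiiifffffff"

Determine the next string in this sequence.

Each string has the form h^{2n+1} m^{3n-1} i^{2n+1} f^{2n-1} (n = 1, 2, …).
For the next term, n = 5, so the run lengths are 11, 14, 11, 9.

hhhhhhhhhhhmmmmmmmmmmmmmmiiiiiiiiiiifffffffff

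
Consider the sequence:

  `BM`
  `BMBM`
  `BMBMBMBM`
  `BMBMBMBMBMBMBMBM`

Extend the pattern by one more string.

Every step duplicates the string.
One more doubling of BMBMBMBMBMBMBMBM gives the answer.

BMBMBMBMBMBMBMBMBMBMBMBMBMBMBMBM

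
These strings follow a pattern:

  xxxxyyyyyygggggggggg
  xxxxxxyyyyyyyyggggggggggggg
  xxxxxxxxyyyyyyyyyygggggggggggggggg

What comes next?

xxxxxxxxxxyyyyyyyyyyyyggggggggggggggggggg

The n-th term is 2n-2 x's then 2n y's then 3n+1 g's, where the shown terms are n = 3, 4, 5.
At n = 6 the blocks have lengths 10, 12, 19.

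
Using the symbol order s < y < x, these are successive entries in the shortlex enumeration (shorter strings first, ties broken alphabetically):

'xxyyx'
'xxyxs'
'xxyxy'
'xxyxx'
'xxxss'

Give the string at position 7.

xxxsx

Continuing the enumeration 2 steps past xxxss: xxxss → xxxsy → (answer).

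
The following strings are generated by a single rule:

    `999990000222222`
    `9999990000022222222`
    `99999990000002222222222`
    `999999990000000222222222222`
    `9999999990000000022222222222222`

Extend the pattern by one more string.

99999999990000000002222222222222222

Each string has the form 9^{n+2} 0^{n+1} 2^{2n}, where the shown terms are n = 3, 4, 5, 6, 7.
At n = 8 the blocks have lengths 10, 9, 16.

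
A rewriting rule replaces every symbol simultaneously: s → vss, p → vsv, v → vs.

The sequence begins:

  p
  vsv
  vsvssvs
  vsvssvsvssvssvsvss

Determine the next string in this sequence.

Replace each of the 18 characters of vsvssvsvssvssvsvss in place — vs vss vs vss vss vs vss vs vss vss vs vss vss vs vss vs vss vss — and concatenate.

vsvssvsvssvssvsvssvsvssvssvsvssvssvsvssvsvssvss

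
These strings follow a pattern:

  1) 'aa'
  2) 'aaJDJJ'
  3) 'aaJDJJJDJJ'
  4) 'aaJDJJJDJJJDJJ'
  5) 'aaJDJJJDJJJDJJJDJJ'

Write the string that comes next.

The strings grow by a fixed suffix JDJJ each time.
So the next term is aaJDJJJDJJJDJJJDJJ·JDJJ.

aaJDJJJDJJJDJJJDJJJDJJ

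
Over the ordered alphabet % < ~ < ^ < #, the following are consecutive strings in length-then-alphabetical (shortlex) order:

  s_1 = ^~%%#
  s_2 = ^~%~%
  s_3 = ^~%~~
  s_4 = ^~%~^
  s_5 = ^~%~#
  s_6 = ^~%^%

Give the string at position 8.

Advancing 2 positions from ^~%^% through ^~%^% → ^~%^~ reaches term 8.

^~%^^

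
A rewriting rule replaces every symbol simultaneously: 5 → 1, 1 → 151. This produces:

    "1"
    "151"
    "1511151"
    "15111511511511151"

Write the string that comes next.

15111511511511151151115115111511511511151

Replace each of the 17 characters of 15111511511511151 in place — 151 1 151 151 151 1 151 151 1 151 151 1 151 151 151 1 151 — and concatenate.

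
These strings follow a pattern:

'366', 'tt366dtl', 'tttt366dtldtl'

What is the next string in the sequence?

s(k+1) = tt·s(k)·dtl, so each term gains tt as a prefix and dtl as a suffix.
Applying this once more to tttt366dtldtl:

tttttt366dtldtldtl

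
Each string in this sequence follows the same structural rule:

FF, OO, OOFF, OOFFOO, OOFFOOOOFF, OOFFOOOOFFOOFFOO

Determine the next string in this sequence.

OOFFOOOOFFOOFFOOOOFFOOOOFF

Each term (from the third on) is the previous term followed by the one before it: term 3 = OO·FF = OOFF.
So term 7 is OOFFOOOOFFOOFFOO·OOFFOOOOFF.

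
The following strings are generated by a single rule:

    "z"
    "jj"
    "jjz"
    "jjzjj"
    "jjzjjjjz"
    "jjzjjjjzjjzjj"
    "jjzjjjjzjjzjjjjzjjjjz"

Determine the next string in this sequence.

Each term (from the third on) is the previous term followed by the one before it: term 3 = jj·z = jjz.
So term 8 is jjzjjjjzjjzjjjjzjjjjz·jjzjjjjzjjzjj.

jjzjjjjzjjzjjjjzjjjjzjjzjjjjzjjzjj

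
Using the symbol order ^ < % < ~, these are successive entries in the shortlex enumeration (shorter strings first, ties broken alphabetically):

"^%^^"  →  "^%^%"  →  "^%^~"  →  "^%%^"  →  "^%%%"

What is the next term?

Treat ^%%% as a base-3 numeral over the given alphabet and add one, carrying through any trailing ~'s.

^%%~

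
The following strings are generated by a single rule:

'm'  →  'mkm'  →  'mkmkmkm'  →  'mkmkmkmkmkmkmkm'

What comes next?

Every step duplicates the string with 'k' between the halves.
So the next term is two copies of mkmkmkmkmkmkmkm with 'k' between the halves.

mkmkmkmkmkmkmkmkmkmkmkmkmkmkmkm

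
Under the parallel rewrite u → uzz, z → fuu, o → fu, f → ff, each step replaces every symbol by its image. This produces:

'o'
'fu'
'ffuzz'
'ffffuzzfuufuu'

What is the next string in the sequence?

ffffffffuzzfuufuuffuzzuzzffuzzuzz

Applying the rule to each of the 13 symbols of ffffuzzfuufuu gives the pieces ff ff ff ff uzz fuu fuu ff uzz uzz ff uzz uzz, which concatenate to the answer.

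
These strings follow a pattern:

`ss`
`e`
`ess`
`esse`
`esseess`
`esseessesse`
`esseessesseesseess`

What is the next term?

Each term (from the third on) is the previous term followed by the one before it: term 3 = e·ss = ess.
Continuing: esseessesseesseess · esseessesse gives term 8.

esseessesseesseessesseessesse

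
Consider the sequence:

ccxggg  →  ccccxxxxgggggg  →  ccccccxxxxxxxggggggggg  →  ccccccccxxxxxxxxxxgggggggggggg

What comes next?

Term n consists of 2n c's, followed by 3n-2 x's, followed by 3n g's (n = 1, 2, …).
Setting n = 5 gives 10, 13, 15 characters in each block.

ccccccccccxxxxxxxxxxxxxggggggggggggggg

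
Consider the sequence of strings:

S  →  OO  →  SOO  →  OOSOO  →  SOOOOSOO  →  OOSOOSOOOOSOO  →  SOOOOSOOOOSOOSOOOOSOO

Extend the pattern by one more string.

OOSOOSOOOOSOOSOOOOSOOOOSOOSOOOOSOO

This is a Fibonacci-style word recurrence s(k) = s(k−2)·s(k−1): e.g. S·OO = SOO.
Continuing: OOSOOSOOOOSOO · SOOOOSOOOOSOOSOOOOSOO gives term 8.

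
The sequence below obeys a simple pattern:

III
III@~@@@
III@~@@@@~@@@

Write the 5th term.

The strings grow by a fixed suffix @~@@@ each time.
From III@~@@@@~@@@, 2 further steps: III@~@@@@~@@@ → III@~@@@@~@@@@~@@@ → (answer).

III@~@@@@~@@@@~@@@@~@@@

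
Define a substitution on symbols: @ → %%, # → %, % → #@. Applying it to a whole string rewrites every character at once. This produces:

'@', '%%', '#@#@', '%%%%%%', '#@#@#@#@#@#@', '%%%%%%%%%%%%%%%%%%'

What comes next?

Rewriting the 18 symbols of %%%%%%%%%%%%%%%%%% one by one yields #@ #@ #@ #@ #@ #@ #@ #@ #@ #@ #@ #@ #@ #@ #@ #@ #@ #@; concatenated:

#@#@#@#@#@#@#@#@#@#@#@#@#@#@#@#@#@#@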